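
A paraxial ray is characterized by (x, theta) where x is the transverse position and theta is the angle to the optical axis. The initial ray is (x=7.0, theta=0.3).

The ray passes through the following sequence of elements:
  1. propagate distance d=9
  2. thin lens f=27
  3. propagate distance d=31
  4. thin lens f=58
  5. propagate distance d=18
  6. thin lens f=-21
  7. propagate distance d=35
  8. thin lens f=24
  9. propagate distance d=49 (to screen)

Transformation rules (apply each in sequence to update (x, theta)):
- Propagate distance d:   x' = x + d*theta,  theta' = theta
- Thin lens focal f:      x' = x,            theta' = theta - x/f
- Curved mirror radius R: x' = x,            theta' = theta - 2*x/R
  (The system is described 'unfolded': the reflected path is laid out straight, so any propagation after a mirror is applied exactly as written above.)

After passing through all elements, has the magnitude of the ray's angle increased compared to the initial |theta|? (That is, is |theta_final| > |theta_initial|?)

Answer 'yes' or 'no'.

Initial: x=7.0000 theta=0.3000
After 1 (propagate distance d=9): x=9.7000 theta=0.3000
After 2 (thin lens f=27): x=9.7000 theta=-8/135 (≈-0.0593)
After 3 (propagate distance d=31): x=2123/270 (≈7.8630) theta=-8/135 (≈-0.0593)
After 4 (thin lens f=58): x=2123/270 (≈7.8630) theta=-113/580 (≈-0.1948)
After 5 (propagate distance d=18): x=17054/3915 (≈4.3561) theta=-113/580 (≈-0.1948)
After 6 (thin lens f=-21): x=17054/3915 (≈4.3561) theta=829/65772 (≈0.0126)
After 7 (propagate distance d=35): x=225373/46980 (≈4.7972) theta=829/65772 (≈0.0126)
After 8 (thin lens f=24): x=225373/46980 (≈4.7972) theta=-1478131/7892640 (≈-0.1873)
After 9 (propagate distance d=49 (to screen)): x=-987593/225504 (≈-4.3795) theta=-1478131/7892640 (≈-0.1873)
|theta_initial|=0.3000 |theta_final|=1478131/7892640 (≈0.1873) -> not increased

Answer: no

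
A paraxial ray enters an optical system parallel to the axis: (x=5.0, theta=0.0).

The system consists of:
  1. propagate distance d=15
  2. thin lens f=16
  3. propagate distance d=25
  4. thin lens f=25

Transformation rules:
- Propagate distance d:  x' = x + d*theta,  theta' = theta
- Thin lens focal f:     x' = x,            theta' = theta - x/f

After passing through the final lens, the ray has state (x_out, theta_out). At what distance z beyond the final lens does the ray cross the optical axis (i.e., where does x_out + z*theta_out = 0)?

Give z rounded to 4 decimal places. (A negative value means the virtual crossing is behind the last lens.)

Initial: x=5.0000 theta=0.0000
After 1 (propagate distance d=15): x=5.0000 theta=0.0000
After 2 (thin lens f=16): x=5.0000 theta=-0.3125
After 3 (propagate distance d=25): x=-2.8125 theta=-0.3125
After 4 (thin lens f=25): x=-2.8125 theta=-0.2000
z_focus = -x_out/theta_out = -(-2.8125)/(-0.2000) = -14.0625
Rounded to 4 decimal places: z = -14.0625

Answer: -14.0625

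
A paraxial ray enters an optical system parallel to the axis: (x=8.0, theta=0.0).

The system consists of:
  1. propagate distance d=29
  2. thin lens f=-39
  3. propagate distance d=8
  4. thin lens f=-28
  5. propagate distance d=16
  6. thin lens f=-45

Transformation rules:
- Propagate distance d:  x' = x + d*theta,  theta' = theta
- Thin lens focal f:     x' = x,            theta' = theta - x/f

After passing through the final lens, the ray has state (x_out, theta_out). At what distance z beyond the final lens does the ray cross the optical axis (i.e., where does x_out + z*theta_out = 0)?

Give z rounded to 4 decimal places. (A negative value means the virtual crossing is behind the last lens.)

Initial: x=8.0000 theta=0.0000
After 1 (propagate distance d=29): x=8.0000 theta=0.0000
After 2 (thin lens f=-39): x=8.0000 theta=8/39 (≈0.2051)
After 3 (propagate distance d=8): x=376/39 (≈9.6410) theta=8/39 (≈0.2051)
After 4 (thin lens f=-28): x=376/39 (≈9.6410) theta=50/91 (≈0.5495)
After 5 (propagate distance d=16): x=5032/273 (≈18.4322) theta=50/91 (≈0.5495)
After 6 (thin lens f=-45): x=5032/273 (≈18.4322) theta=11782/12285 (≈0.9591)
z_focus = -x_out/theta_out = -(5032/273)/(11782/12285) = -113220/5891 ≈ -19.2191
Rounded to 4 decimal places: z = -19.2191

Answer: -19.2191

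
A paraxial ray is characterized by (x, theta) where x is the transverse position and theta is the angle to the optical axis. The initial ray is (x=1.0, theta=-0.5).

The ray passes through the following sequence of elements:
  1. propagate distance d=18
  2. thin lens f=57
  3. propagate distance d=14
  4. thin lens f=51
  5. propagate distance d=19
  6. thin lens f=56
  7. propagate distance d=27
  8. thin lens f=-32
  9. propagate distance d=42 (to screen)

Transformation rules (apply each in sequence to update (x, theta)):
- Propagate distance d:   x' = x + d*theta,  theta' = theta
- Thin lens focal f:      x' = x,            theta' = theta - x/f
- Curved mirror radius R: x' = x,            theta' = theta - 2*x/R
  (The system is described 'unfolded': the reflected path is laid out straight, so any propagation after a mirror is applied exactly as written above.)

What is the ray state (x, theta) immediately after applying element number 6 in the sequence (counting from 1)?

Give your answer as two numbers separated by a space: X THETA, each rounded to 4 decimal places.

Initial: x=1.0000 theta=-0.5000
After 1 (propagate distance d=18): x=-8.0000 theta=-0.5000
After 2 (thin lens f=57): x=-8.0000 theta=-41/114 (≈-0.3596)
After 3 (propagate distance d=14): x=-743/57 (≈-13.0351) theta=-41/114 (≈-0.3596)
After 4 (thin lens f=51): x=-743/57 (≈-13.0351) theta=-605/5814 (≈-0.1041)
After 5 (propagate distance d=19): x=-87281/5814 (≈-15.0122) theta=-605/5814 (≈-0.1041)
After 6 (thin lens f=56): x=-87281/5814 (≈-15.0122) theta=53401/325584 (≈0.1640)
Rounded to 4 decimal places: x = -15.0122, theta = 0.1640

Answer: -15.0122 0.1640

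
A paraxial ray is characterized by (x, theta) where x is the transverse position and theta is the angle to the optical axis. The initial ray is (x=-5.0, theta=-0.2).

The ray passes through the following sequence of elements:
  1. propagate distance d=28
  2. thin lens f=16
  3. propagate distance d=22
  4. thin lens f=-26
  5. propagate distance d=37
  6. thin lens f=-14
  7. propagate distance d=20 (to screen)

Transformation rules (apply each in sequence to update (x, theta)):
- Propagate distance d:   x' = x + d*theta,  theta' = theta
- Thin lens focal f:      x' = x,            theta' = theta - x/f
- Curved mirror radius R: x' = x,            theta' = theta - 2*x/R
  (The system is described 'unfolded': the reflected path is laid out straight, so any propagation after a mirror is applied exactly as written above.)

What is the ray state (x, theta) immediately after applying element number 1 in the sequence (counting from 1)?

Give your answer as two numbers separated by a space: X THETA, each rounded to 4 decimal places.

Answer: -10.6000 -0.2000

Derivation:
Initial: x=-5.0000 theta=-0.2000
After 1 (propagate distance d=28): x=-10.6000 theta=-0.2000
Rounded to 4 decimal places: x = -10.6000, theta = -0.2000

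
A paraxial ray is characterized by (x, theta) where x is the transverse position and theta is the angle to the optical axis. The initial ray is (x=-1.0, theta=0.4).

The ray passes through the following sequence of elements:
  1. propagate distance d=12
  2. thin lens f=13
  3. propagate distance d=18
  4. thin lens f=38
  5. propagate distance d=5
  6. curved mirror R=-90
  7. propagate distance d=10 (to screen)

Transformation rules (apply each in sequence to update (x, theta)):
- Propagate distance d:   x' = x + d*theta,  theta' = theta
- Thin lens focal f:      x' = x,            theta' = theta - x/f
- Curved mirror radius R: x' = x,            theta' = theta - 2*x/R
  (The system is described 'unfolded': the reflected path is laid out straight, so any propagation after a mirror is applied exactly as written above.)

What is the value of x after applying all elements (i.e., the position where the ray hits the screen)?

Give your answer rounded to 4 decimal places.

Answer: 6.3157

Derivation:
Initial: x=-1.0000 theta=0.4000
After 1 (propagate distance d=12): x=3.8000 theta=0.4000
After 2 (thin lens f=13): x=3.8000 theta=7/65 (≈0.1077)
After 3 (propagate distance d=18): x=373/65 (≈5.7385) theta=7/65 (≈0.1077)
After 4 (thin lens f=38): x=373/65 (≈5.7385) theta=-107/2470 (≈-0.0433)
After 5 (propagate distance d=5): x=13639/2470 (≈5.5219) theta=-107/2470 (≈-0.0433)
After 6 (curved mirror R=-90): x=13639/2470 (≈5.5219) theta=4412/55575 (≈0.0794)
After 7 (propagate distance d=10 (to screen)): x=140399/22230 (≈6.3157) theta=4412/55575 (≈0.0794)
Rounded to 4 decimal places: x = 6.3157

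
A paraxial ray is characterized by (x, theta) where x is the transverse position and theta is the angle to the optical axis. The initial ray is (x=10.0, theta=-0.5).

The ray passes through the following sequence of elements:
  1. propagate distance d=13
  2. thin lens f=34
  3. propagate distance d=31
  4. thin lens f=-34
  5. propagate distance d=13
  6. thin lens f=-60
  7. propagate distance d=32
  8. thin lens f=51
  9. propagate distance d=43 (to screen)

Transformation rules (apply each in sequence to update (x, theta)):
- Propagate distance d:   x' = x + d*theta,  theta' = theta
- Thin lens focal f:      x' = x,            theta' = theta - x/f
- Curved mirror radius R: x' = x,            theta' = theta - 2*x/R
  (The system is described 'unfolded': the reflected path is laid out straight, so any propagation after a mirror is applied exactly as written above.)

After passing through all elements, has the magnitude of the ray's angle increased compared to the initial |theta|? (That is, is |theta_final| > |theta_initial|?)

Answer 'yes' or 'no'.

Answer: no

Derivation:
Initial: x=10.0000 theta=-0.5000
After 1 (propagate distance d=13): x=3.5000 theta=-0.5000
After 2 (thin lens f=34): x=3.5000 theta=-41/68 (≈-0.6029)
After 3 (propagate distance d=31): x=-1033/68 (≈-15.1912) theta=-41/68 (≈-0.6029)
After 4 (thin lens f=-34): x=-1033/68 (≈-15.1912) theta=-2427/2312 (≈-1.0497)
After 5 (propagate distance d=13): x=-66673/2312 (≈-28.8378) theta=-2427/2312 (≈-1.0497)
After 6 (thin lens f=-60): x=-66673/2312 (≈-28.8378) theta=-212293/138720 (≈-1.5304)
After 7 (propagate distance d=32): x=-2698439/34680 (≈-77.8097) theta=-212293/138720 (≈-1.5304)
After 8 (thin lens f=51): x=-2698439/34680 (≈-77.8097) theta=-33187/7074720 (≈-0.0047)
After 9 (propagate distance d=43 (to screen)): x=-551908597/7074720 (≈-78.0114) theta=-33187/7074720 (≈-0.0047)
|theta_initial|=0.5000 |theta_final|=33187/7074720 (≈0.0047) -> not increased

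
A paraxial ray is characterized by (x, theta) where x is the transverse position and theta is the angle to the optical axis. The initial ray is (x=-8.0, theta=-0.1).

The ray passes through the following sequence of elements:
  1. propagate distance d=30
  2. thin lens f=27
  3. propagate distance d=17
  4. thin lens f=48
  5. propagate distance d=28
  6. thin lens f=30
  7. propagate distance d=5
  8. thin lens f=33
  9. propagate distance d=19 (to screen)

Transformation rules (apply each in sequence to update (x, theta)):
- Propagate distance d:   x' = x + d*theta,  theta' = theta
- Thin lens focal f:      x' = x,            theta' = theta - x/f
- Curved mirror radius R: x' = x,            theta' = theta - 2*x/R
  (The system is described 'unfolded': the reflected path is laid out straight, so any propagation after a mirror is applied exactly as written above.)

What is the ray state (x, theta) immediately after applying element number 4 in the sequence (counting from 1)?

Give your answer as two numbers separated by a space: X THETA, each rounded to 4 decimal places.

Answer: -5.7741 0.4277

Derivation:
Initial: x=-8.0000 theta=-0.1000
After 1 (propagate distance d=30): x=-11.0000 theta=-0.1000
After 2 (thin lens f=27): x=-11.0000 theta=83/270 (≈0.3074)
After 3 (propagate distance d=17): x=-1559/270 (≈-5.7741) theta=83/270 (≈0.3074)
After 4 (thin lens f=48): x=-1559/270 (≈-5.7741) theta=5543/12960 (≈0.4277)
Rounded to 4 decimal places: x = -5.7741, theta = 0.4277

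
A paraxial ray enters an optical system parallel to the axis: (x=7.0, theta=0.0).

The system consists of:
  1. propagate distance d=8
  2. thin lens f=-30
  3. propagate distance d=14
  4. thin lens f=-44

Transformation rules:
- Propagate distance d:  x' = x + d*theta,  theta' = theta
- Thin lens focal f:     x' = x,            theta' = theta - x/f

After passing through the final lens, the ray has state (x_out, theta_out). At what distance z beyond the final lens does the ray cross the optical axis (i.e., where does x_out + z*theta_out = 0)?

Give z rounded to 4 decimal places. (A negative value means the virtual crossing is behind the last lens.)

Answer: -22.0000

Derivation:
Initial: x=7.0000 theta=0.0000
After 1 (propagate distance d=8): x=7.0000 theta=0.0000
After 2 (thin lens f=-30): x=7.0000 theta=7/30 (≈0.2333)
After 3 (propagate distance d=14): x=154/15 (≈10.2667) theta=7/30 (≈0.2333)
After 4 (thin lens f=-44): x=154/15 (≈10.2667) theta=7/15 (≈0.4667)
z_focus = -x_out/theta_out = -(154/15)/(7/15) = -22.0000
Rounded to 4 decimal places: z = -22.0000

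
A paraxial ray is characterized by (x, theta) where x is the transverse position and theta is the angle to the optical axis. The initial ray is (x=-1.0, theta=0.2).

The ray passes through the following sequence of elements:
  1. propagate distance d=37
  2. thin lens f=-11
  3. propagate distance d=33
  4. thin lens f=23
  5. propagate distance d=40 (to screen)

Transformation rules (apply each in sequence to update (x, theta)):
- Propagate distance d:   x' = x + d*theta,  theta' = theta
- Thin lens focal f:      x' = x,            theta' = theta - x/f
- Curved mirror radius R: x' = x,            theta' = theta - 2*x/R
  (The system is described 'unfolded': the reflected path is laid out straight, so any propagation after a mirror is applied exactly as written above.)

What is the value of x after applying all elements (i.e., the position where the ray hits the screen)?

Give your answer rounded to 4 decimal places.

Initial: x=-1.0000 theta=0.2000
After 1 (propagate distance d=37): x=6.4000 theta=0.2000
After 2 (thin lens f=-11): x=6.4000 theta=43/55 (≈0.7818)
After 3 (propagate distance d=33): x=32.2000 theta=43/55 (≈0.7818)
After 4 (thin lens f=23): x=32.2000 theta=-34/55 (≈-0.6182)
After 5 (propagate distance d=40 (to screen)): x=411/55 (≈7.4727) theta=-34/55 (≈-0.6182)
Rounded to 4 decimal places: x = 7.4727

Answer: 7.4727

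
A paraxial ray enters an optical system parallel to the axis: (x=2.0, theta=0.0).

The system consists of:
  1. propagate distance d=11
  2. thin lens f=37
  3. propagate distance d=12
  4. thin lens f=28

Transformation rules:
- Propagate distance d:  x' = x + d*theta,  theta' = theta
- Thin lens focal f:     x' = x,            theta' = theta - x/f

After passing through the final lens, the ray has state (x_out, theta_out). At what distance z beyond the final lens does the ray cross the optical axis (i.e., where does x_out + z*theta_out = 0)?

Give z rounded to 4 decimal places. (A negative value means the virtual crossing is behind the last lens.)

Initial: x=2.0000 theta=0.0000
After 1 (propagate distance d=11): x=2.0000 theta=0.0000
After 2 (thin lens f=37): x=2.0000 theta=-2/37 (≈-0.0541)
After 3 (propagate distance d=12): x=50/37 (≈1.3514) theta=-2/37 (≈-0.0541)
After 4 (thin lens f=28): x=50/37 (≈1.3514) theta=-53/518 (≈-0.1023)
z_focus = -x_out/theta_out = -(50/37)/(-53/518) = 700/53 ≈ 13.2075
Rounded to 4 decimal places: z = 13.2075

Answer: 13.2075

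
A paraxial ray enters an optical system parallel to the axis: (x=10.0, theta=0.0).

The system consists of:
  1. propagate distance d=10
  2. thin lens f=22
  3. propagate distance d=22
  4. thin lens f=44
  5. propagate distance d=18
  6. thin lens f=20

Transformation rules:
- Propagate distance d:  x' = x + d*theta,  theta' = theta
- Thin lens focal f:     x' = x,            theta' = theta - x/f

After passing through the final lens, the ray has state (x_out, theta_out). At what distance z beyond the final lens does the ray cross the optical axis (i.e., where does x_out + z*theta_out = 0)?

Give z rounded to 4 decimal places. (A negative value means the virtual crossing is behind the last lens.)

Answer: -180.0000

Derivation:
Initial: x=10.0000 theta=0.0000
After 1 (propagate distance d=10): x=10.0000 theta=0.0000
After 2 (thin lens f=22): x=10.0000 theta=-5/11 (≈-0.4545)
After 3 (propagate distance d=22): x=0.0000 theta=-5/11 (≈-0.4545)
After 4 (thin lens f=44): x=0.0000 theta=-5/11 (≈-0.4545)
After 5 (propagate distance d=18): x=-90/11 (≈-8.1818) theta=-5/11 (≈-0.4545)
After 6 (thin lens f=20): x=-90/11 (≈-8.1818) theta=-1/22 (≈-0.0455)
z_focus = -x_out/theta_out = -(-90/11)/(-1/22) = -180.0000
Rounded to 4 decimal places: z = -180.0000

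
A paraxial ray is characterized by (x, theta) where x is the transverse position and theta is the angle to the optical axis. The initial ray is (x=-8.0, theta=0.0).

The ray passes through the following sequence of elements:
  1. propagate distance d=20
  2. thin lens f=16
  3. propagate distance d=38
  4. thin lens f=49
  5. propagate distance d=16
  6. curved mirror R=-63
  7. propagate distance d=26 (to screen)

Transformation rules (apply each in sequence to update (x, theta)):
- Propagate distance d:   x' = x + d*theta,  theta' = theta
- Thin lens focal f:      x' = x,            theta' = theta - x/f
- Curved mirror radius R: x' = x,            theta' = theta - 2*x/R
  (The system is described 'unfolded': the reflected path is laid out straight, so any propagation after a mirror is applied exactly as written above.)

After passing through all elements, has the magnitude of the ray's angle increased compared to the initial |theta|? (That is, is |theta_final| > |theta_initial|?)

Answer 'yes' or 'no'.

Initial: x=-8.0000 theta=0.0000
After 1 (propagate distance d=20): x=-8.0000 theta=0.0000
After 2 (thin lens f=16): x=-8.0000 theta=0.5000
After 3 (propagate distance d=38): x=11.0000 theta=0.5000
After 4 (thin lens f=49): x=11.0000 theta=27/98 (≈0.2755)
After 5 (propagate distance d=16): x=755/49 (≈15.4082) theta=27/98 (≈0.2755)
After 6 (curved mirror R=-63): x=755/49 (≈15.4082) theta=4721/6174 (≈0.7647)
After 7 (propagate distance d=26 (to screen)): x=108938/3087 (≈35.2893) theta=4721/6174 (≈0.7647)
|theta_initial|=0.0000 |theta_final|=4721/6174 (≈0.7647) -> increased

Answer: yes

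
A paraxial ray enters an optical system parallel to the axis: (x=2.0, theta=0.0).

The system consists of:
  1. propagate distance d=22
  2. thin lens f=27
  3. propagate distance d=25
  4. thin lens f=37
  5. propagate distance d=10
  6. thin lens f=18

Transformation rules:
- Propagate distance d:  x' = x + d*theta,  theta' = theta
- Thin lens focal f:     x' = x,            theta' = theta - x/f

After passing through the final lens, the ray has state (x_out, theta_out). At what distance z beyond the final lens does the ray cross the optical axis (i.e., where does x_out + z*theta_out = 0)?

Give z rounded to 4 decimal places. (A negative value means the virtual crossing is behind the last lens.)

Initial: x=2.0000 theta=0.0000
After 1 (propagate distance d=22): x=2.0000 theta=0.0000
After 2 (thin lens f=27): x=2.0000 theta=-2/27 (≈-0.0741)
After 3 (propagate distance d=25): x=4/27 (≈0.1481) theta=-2/27 (≈-0.0741)
After 4 (thin lens f=37): x=4/27 (≈0.1481) theta=-26/333 (≈-0.0781)
After 5 (propagate distance d=10): x=-632/999 (≈-0.6326) theta=-26/333 (≈-0.0781)
After 6 (thin lens f=18): x=-632/999 (≈-0.6326) theta=-386/8991 (≈-0.0429)
z_focus = -x_out/theta_out = -(-632/999)/(-386/8991) = -2844/193 ≈ -14.7358
Rounded to 4 decimal places: z = -14.7358

Answer: -14.7358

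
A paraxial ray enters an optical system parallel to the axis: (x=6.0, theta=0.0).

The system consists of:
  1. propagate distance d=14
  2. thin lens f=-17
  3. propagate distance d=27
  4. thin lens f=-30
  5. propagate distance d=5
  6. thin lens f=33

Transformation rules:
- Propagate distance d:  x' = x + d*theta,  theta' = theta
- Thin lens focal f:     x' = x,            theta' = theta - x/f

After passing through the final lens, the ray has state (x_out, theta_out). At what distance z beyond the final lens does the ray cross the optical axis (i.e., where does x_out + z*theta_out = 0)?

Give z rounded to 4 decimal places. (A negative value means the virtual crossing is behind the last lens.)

Initial: x=6.0000 theta=0.0000
After 1 (propagate distance d=14): x=6.0000 theta=0.0000
After 2 (thin lens f=-17): x=6.0000 theta=6/17 (≈0.3529)
After 3 (propagate distance d=27): x=264/17 (≈15.5294) theta=6/17 (≈0.3529)
After 4 (thin lens f=-30): x=264/17 (≈15.5294) theta=74/85 (≈0.8706)
After 5 (propagate distance d=5): x=338/17 (≈19.8824) theta=74/85 (≈0.8706)
After 6 (thin lens f=33): x=338/17 (≈19.8824) theta=752/2805 (≈0.2681)
z_focus = -x_out/theta_out = -(338/17)/(752/2805) = -27885/376 ≈ -74.1622
Rounded to 4 decimal places: z = -74.1622

Answer: -74.1622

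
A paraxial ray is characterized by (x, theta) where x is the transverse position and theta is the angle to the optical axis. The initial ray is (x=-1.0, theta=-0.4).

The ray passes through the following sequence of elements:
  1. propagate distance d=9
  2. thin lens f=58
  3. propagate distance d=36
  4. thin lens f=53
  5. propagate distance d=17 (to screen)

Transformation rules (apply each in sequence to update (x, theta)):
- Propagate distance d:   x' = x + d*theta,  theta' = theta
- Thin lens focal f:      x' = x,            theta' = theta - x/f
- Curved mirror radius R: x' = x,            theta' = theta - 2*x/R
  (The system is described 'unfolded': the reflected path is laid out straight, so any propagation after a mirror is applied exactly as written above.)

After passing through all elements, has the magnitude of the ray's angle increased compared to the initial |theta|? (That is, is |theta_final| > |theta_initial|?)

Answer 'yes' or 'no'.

Initial: x=-1.0000 theta=-0.4000
After 1 (propagate distance d=9): x=-4.6000 theta=-0.4000
After 2 (thin lens f=58): x=-4.6000 theta=-93/290 (≈-0.3207)
After 3 (propagate distance d=36): x=-2341/145 (≈-16.1448) theta=-93/290 (≈-0.3207)
After 4 (thin lens f=53): x=-2341/145 (≈-16.1448) theta=-247/15370 (≈-0.0161)
After 5 (propagate distance d=17 (to screen)): x=-50469/3074 (≈-16.4180) theta=-247/15370 (≈-0.0161)
|theta_initial|=0.4000 |theta_final|=247/15370 (≈0.0161) -> not increased

Answer: no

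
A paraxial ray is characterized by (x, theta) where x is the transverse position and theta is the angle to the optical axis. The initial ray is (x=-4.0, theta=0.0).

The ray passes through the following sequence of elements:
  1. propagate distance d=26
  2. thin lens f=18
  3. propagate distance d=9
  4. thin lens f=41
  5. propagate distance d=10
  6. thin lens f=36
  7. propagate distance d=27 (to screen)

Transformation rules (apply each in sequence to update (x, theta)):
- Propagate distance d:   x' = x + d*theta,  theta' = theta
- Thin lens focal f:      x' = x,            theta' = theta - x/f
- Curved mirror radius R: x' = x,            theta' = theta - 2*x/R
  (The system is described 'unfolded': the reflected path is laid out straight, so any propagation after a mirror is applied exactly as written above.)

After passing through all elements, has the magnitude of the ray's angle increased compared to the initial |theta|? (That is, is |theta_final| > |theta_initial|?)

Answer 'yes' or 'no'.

Initial: x=-4.0000 theta=0.0000
After 1 (propagate distance d=26): x=-4.0000 theta=0.0000
After 2 (thin lens f=18): x=-4.0000 theta=2/9 (≈0.2222)
After 3 (propagate distance d=9): x=-2.0000 theta=2/9 (≈0.2222)
After 4 (thin lens f=41): x=-2.0000 theta=100/369 (≈0.2710)
After 5 (propagate distance d=10): x=262/369 (≈0.7100) theta=100/369 (≈0.2710)
After 6 (thin lens f=36): x=262/369 (≈0.7100) theta=1669/6642 (≈0.2513)
After 7 (propagate distance d=27 (to screen)): x=5531/738 (≈7.4946) theta=1669/6642 (≈0.2513)
|theta_initial|=0.0000 |theta_final|=1669/6642 (≈0.2513) -> increased

Answer: yes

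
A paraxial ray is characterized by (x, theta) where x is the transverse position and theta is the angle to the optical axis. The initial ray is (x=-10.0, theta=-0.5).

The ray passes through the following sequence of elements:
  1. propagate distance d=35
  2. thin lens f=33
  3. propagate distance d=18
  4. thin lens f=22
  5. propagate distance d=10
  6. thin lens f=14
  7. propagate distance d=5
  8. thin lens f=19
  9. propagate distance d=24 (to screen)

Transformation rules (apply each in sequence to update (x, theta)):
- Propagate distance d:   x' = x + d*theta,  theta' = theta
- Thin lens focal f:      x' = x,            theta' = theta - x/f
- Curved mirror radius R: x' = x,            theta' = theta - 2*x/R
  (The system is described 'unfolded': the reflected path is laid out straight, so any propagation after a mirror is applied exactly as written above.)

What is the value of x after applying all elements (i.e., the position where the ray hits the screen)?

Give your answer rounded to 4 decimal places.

Answer: 45.5397

Derivation:
Initial: x=-10.0000 theta=-0.5000
After 1 (propagate distance d=35): x=-27.5000 theta=-0.5000
After 2 (thin lens f=33): x=-27.5000 theta=1/3 (≈0.3333)
After 3 (propagate distance d=18): x=-21.5000 theta=1/3 (≈0.3333)
After 4 (thin lens f=22): x=-21.5000 theta=173/132 (≈1.3106)
After 5 (propagate distance d=10): x=-277/33 (≈-8.3939) theta=173/132 (≈1.3106)
After 6 (thin lens f=14): x=-277/33 (≈-8.3939) theta=1765/924 (≈1.9102)
After 7 (propagate distance d=5): x=1069/924 (≈1.1569) theta=1765/924 (≈1.9102)
After 8 (thin lens f=19): x=1069/924 (≈1.1569) theta=773/418 (≈1.8493)
After 9 (propagate distance d=24 (to screen)): x=799495/17556 (≈45.5397) theta=773/418 (≈1.8493)
Rounded to 4 decimal places: x = 45.5397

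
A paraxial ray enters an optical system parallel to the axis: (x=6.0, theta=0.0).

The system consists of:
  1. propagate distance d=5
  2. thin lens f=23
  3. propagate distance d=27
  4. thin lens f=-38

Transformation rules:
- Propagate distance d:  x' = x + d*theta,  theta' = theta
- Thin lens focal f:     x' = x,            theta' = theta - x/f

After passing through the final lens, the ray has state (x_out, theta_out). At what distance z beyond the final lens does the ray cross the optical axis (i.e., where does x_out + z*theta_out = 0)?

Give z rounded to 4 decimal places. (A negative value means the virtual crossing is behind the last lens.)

Initial: x=6.0000 theta=0.0000
After 1 (propagate distance d=5): x=6.0000 theta=0.0000
After 2 (thin lens f=23): x=6.0000 theta=-6/23 (≈-0.2609)
After 3 (propagate distance d=27): x=-24/23 (≈-1.0435) theta=-6/23 (≈-0.2609)
After 4 (thin lens f=-38): x=-24/23 (≈-1.0435) theta=-126/437 (≈-0.2883)
z_focus = -x_out/theta_out = -(-24/23)/(-126/437) = -76/21 ≈ -3.6190
Rounded to 4 decimal places: z = -3.6190

Answer: -3.6190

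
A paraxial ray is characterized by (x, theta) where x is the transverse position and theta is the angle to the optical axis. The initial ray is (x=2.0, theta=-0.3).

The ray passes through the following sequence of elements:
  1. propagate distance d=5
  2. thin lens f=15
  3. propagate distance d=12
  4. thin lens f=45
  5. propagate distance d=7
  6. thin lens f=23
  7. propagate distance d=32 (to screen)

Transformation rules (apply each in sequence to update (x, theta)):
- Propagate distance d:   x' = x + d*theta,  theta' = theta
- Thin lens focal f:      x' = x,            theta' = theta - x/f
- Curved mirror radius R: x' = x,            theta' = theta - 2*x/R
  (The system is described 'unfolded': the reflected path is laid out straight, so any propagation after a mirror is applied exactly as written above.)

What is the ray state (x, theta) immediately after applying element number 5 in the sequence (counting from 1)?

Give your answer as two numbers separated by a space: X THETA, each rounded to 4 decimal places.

Initial: x=2.0000 theta=-0.3000
After 1 (propagate distance d=5): x=0.5000 theta=-0.3000
After 2 (thin lens f=15): x=0.5000 theta=-1/3 (≈-0.3333)
After 3 (propagate distance d=12): x=-3.5000 theta=-1/3 (≈-0.3333)
After 4 (thin lens f=45): x=-3.5000 theta=-23/90 (≈-0.2556)
After 5 (propagate distance d=7): x=-238/45 (≈-5.2889) theta=-23/90 (≈-0.2556)
Rounded to 4 decimal places: x = -5.2889, theta = -0.2556

Answer: -5.2889 -0.2556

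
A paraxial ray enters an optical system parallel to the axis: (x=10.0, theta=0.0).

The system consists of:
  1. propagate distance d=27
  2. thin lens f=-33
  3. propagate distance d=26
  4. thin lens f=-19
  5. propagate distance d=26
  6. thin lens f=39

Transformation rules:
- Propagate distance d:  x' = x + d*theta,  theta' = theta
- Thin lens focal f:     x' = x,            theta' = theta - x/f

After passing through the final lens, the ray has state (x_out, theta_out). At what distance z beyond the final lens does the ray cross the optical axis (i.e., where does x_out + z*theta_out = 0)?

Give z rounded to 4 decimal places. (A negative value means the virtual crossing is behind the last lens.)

Initial: x=10.0000 theta=0.0000
After 1 (propagate distance d=27): x=10.0000 theta=0.0000
After 2 (thin lens f=-33): x=10.0000 theta=10/33 (≈0.3030)
After 3 (propagate distance d=26): x=590/33 (≈17.8788) theta=10/33 (≈0.3030)
After 4 (thin lens f=-19): x=590/33 (≈17.8788) theta=260/209 (≈1.2440)
After 5 (propagate distance d=26): x=31490/627 (≈50.2233) theta=260/209 (≈1.2440)
After 6 (thin lens f=39): x=31490/627 (≈50.2233) theta=-1070/24453 (≈-0.0438)
z_focus = -x_out/theta_out = -(31490/627)/(-1070/24453) = 122811/107 ≈ 1147.7664
Rounded to 4 decimal places: z = 1147.7664

Answer: 1147.7664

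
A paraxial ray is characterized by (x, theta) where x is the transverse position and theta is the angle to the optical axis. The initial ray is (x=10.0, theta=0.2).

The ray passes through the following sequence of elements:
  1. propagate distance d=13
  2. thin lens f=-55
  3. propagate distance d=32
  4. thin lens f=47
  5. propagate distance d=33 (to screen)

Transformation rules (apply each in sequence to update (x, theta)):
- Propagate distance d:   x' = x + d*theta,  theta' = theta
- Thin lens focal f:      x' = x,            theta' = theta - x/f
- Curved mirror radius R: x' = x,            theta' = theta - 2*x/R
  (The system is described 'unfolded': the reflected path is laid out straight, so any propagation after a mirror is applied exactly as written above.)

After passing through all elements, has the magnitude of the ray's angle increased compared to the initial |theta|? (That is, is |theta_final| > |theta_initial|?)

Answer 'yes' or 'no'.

Initial: x=10.0000 theta=0.2000
After 1 (propagate distance d=13): x=12.6000 theta=0.2000
After 2 (thin lens f=-55): x=12.6000 theta=118/275 (≈0.4291)
After 3 (propagate distance d=32): x=7241/275 (≈26.3309) theta=118/275 (≈0.4291)
After 4 (thin lens f=47): x=7241/275 (≈26.3309) theta=-339/2585 (≈-0.1311)
After 5 (propagate distance d=33 (to screen)): x=284392/12925 (≈22.0032) theta=-339/2585 (≈-0.1311)
|theta_initial|=0.2000 |theta_final|=339/2585 (≈0.1311) -> not increased

Answer: no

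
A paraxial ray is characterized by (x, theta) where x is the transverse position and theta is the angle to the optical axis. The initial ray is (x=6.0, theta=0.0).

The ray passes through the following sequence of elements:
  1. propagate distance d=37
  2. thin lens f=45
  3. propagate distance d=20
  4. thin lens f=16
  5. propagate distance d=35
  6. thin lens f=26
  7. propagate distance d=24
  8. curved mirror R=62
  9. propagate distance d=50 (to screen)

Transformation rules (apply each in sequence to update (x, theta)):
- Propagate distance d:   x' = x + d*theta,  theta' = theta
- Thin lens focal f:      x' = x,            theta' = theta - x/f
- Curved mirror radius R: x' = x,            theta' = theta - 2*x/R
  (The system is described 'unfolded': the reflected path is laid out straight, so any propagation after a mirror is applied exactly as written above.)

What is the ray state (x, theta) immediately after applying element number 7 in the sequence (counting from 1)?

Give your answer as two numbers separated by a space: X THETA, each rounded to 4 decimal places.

Answer: -8.8635 -0.0099

Derivation:
Initial: x=6.0000 theta=0.0000
After 1 (propagate distance d=37): x=6.0000 theta=0.0000
After 2 (thin lens f=45): x=6.0000 theta=-2/15 (≈-0.1333)
After 3 (propagate distance d=20): x=10/3 (≈3.3333) theta=-2/15 (≈-0.1333)
After 4 (thin lens f=16): x=10/3 (≈3.3333) theta=-41/120 (≈-0.3417)
After 5 (propagate distance d=35): x=-8.6250 theta=-41/120 (≈-0.3417)
After 6 (thin lens f=26): x=-8.6250 theta=-31/3120 (≈-0.0099)
After 7 (propagate distance d=24): x=-4609/520 (≈-8.8635) theta=-31/3120 (≈-0.0099)
Rounded to 4 decimal places: x = -8.8635, theta = -0.0099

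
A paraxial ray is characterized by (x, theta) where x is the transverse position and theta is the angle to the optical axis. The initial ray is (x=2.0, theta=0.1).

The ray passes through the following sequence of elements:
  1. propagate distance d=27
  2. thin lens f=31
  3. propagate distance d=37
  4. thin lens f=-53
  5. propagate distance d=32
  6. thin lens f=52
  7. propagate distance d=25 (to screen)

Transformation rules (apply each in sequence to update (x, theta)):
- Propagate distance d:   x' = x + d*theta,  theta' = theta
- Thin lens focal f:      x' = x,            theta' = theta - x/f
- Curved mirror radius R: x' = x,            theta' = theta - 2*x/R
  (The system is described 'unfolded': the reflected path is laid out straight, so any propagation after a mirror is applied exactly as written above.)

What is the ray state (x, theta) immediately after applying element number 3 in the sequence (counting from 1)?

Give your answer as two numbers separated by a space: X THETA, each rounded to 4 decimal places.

Initial: x=2.0000 theta=0.1000
After 1 (propagate distance d=27): x=4.7000 theta=0.1000
After 2 (thin lens f=31): x=4.7000 theta=-8/155 (≈-0.0516)
After 3 (propagate distance d=37): x=173/62 (≈2.7903) theta=-8/155 (≈-0.0516)
Rounded to 4 decimal places: x = 2.7903, theta = -0.0516

Answer: 2.7903 -0.0516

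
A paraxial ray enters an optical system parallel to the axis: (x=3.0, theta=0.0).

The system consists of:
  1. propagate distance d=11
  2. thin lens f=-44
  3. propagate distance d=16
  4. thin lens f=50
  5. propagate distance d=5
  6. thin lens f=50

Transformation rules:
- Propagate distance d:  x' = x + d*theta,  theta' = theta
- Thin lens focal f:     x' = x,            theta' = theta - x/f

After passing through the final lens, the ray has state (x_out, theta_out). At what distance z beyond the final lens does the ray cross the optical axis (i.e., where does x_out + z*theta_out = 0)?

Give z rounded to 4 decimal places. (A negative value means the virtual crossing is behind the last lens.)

Answer: 42.7536

Derivation:
Initial: x=3.0000 theta=0.0000
After 1 (propagate distance d=11): x=3.0000 theta=0.0000
After 2 (thin lens f=-44): x=3.0000 theta=3/44 (≈0.0682)
After 3 (propagate distance d=16): x=45/11 (≈4.0909) theta=3/44 (≈0.0682)
After 4 (thin lens f=50): x=45/11 (≈4.0909) theta=-3/220 (≈-0.0136)
After 5 (propagate distance d=5): x=177/44 (≈4.0227) theta=-3/220 (≈-0.0136)
After 6 (thin lens f=50): x=177/44 (≈4.0227) theta=-207/2200 (≈-0.0941)
z_focus = -x_out/theta_out = -(177/44)/(-207/2200) = 2950/69 ≈ 42.7536
Rounded to 4 decimal places: z = 42.7536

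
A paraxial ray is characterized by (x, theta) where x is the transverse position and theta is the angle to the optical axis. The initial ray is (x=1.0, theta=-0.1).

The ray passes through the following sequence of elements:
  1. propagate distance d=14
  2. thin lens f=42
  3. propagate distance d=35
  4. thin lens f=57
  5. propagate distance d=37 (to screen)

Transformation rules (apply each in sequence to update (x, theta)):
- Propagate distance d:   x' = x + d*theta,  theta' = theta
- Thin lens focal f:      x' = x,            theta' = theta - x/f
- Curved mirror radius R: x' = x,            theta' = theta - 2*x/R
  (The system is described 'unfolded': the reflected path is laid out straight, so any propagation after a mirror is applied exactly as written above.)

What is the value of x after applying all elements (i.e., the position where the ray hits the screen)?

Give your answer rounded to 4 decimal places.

Initial: x=1.0000 theta=-0.1000
After 1 (propagate distance d=14): x=-0.4000 theta=-0.1000
After 2 (thin lens f=42): x=-0.4000 theta=-19/210 (≈-0.0905)
After 3 (propagate distance d=35): x=-107/30 (≈-3.5667) theta=-19/210 (≈-0.0905)
After 4 (thin lens f=57): x=-107/30 (≈-3.5667) theta=-167/5985 (≈-0.0279)
After 5 (propagate distance d=37 (to screen)): x=-55051/11970 (≈-4.5991) theta=-167/5985 (≈-0.0279)
Rounded to 4 decimal places: x = -4.5991

Answer: -4.5991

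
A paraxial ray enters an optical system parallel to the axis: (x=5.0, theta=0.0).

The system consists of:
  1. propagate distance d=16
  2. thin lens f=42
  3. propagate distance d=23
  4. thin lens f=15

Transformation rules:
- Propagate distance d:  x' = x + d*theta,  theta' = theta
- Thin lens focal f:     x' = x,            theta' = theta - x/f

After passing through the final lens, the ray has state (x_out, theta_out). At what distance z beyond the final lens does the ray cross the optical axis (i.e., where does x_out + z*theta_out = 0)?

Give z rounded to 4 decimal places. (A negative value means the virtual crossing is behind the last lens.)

Answer: 8.3824

Derivation:
Initial: x=5.0000 theta=0.0000
After 1 (propagate distance d=16): x=5.0000 theta=0.0000
After 2 (thin lens f=42): x=5.0000 theta=-5/42 (≈-0.1190)
After 3 (propagate distance d=23): x=95/42 (≈2.2619) theta=-5/42 (≈-0.1190)
After 4 (thin lens f=15): x=95/42 (≈2.2619) theta=-17/63 (≈-0.2698)
z_focus = -x_out/theta_out = -(95/42)/(-17/63) = 285/34 ≈ 8.3824
Rounded to 4 decimal places: z = 8.3824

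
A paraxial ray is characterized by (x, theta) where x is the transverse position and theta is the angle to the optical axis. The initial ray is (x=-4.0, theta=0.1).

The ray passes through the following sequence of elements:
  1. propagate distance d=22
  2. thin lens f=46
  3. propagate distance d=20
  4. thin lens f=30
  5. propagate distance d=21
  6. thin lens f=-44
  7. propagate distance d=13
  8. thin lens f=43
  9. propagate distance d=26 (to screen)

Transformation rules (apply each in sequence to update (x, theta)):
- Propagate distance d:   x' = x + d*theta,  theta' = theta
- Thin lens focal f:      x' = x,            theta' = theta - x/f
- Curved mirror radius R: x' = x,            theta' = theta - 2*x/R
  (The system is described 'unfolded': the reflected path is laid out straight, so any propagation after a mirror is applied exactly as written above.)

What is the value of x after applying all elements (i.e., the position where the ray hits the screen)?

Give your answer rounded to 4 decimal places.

Answer: 6.8606

Derivation:
Initial: x=-4.0000 theta=0.1000
After 1 (propagate distance d=22): x=-1.8000 theta=0.1000
After 2 (thin lens f=46): x=-1.8000 theta=16/115 (≈0.1391)
After 3 (propagate distance d=20): x=113/115 (≈0.9826) theta=16/115 (≈0.1391)
After 4 (thin lens f=30): x=113/115 (≈0.9826) theta=367/3450 (≈0.1064)
After 5 (propagate distance d=21): x=3699/1150 (≈3.2165) theta=367/3450 (≈0.1064)
After 6 (thin lens f=-44): x=3699/1150 (≈3.2165) theta=5449/30360 (≈0.1795)
After 7 (propagate distance d=13): x=842453/151800 (≈5.5498) theta=5449/30360 (≈0.1795)
After 8 (thin lens f=43): x=842453/151800 (≈5.5498) theta=54847/1087900 (≈0.0504)
After 9 (propagate distance d=26 (to screen)): x=44781611/6527400 (≈6.8606) theta=54847/1087900 (≈0.0504)
Rounded to 4 decimal places: x = 6.8606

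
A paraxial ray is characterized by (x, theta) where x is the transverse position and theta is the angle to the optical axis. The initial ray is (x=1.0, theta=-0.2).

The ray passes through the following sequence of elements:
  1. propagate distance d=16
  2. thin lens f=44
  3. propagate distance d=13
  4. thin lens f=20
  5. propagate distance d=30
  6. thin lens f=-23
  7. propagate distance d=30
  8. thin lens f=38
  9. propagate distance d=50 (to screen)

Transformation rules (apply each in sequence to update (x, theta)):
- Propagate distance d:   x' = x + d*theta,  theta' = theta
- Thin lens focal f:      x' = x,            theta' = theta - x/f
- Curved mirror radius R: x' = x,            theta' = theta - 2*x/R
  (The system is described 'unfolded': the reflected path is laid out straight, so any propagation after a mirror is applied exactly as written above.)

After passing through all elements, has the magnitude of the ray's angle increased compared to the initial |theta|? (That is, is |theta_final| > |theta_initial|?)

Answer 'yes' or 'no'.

Initial: x=1.0000 theta=-0.2000
After 1 (propagate distance d=16): x=-2.2000 theta=-0.2000
After 2 (thin lens f=44): x=-2.2000 theta=-0.1500
After 3 (propagate distance d=13): x=-4.1500 theta=-0.1500
After 4 (thin lens f=20): x=-4.1500 theta=0.0575
After 5 (propagate distance d=30): x=-2.4250 theta=0.0575
After 6 (thin lens f=-23): x=-2.4250 theta=-441/9200 (≈-0.0479)
After 7 (propagate distance d=30): x=-1777/460 (≈-3.8630) theta=-441/9200 (≈-0.0479)
After 8 (thin lens f=38): x=-1777/460 (≈-3.8630) theta=9391/174800 (≈0.0537)
After 9 (propagate distance d=50 (to screen)): x=-20571/17480 (≈-1.1768) theta=9391/174800 (≈0.0537)
|theta_initial|=0.2000 |theta_final|=9391/174800 (≈0.0537) -> not increased

Answer: no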